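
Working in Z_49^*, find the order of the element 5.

The order of 5 must divide φ(49) = φ(7^2) = 7·(7−1) = 42 = 2 · 3 · 7.
Divisors of 42: 1, 2, 3, 6, 7, 14, 21, 42.
Compute 5^d (mod 49) for the divisors d until we hit 1:
5^1 ≡ 5 (mod 49)
5^2 ≡ 25 (mod 49)
5^3 ≡ 27 (mod 49)
5^6 ≡ 43 (mod 49)
5^7 ≡ 19 (mod 49)
5^14 ≡ 18 (mod 49)
5^21 ≡ 48 (mod 49)
5^42 ≡ 1 (mod 49) ✓
Therefore the multiplicative order of 5 modulo 49 is 42.

42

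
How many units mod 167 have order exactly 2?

1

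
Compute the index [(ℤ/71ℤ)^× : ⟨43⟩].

2

By Lagrange's theorem, ord_71(43) divides φ(71) = 71 − 1 = 70 = 2 · 5 · 7.
Divisors of 70: 1, 2, 5, 7, 10, 14, 35, 70.
Check 43^d mod 71 for each divisor in increasing order:
43^1 ≡ 43 (mod 71)
43^2 ≡ 3 (mod 71)
43^5 ≡ 32 (mod 71)
43^7 ≡ 25 (mod 71)
43^10 ≡ 30 (mod 71)
43^14 ≡ 57 (mod 71)
43^35 ≡ 1 (mod 71) ✓
Thus |⟨43⟩| = ord(43) = 35.
Index = |(Z/71Z)^×| / |⟨43⟩| = 70 / 35 = 2.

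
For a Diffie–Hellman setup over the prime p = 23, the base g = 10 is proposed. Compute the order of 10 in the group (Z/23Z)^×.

By Lagrange's theorem, ord_23(10) divides φ(23) = 23 − 1 = 22 = 2 · 11.
Divisors of 22: 1, 2, 11, 22.
Compute 10^d (mod 23) for the divisors d until we hit 1:
10^1 ≡ 10 (mod 23)
10^2 ≡ 8 (mod 23)
10^11 ≡ 22 (mod 23)
10^22 ≡ 1 (mod 23) ✓
The smallest such exponent is 22, so the order of 10 is 22.

22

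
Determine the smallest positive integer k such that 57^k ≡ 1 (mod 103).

The order of 57 must divide φ(103) = 103 − 1 = 102 = 2 · 3 · 17.
Divisors of 102: 1, 2, 3, 6, 17, 34, 51, 102.
Evaluate successive powers at the divisors of 102:
57^1 ≡ 57 (mod 103)
57^2 ≡ 56 (mod 103)
57^3 ≡ 102 (mod 103)
57^6 ≡ 1 (mod 103) ✓
Hence ord(57) = 6.

6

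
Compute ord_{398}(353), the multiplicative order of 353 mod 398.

ord(353) | φ(398) = φ(2)·φ(199) = 1·198 = 198 = 2 · 3^2 · 11.
Divisors of 198: 1, 2, 3, 6, 9, 11, 18, 22, 33, 66, 99, 198.
Check 353^d mod 398 for each divisor in increasing order:
353^1 ≡ 353 (mod 398)
353^2 ≡ 35 (mod 398)
353^3 ≡ 17 (mod 398)
353^6 ≡ 289 (mod 398)
353^9 ≡ 137 (mod 398)
353^11 ≡ 19 (mod 398)
353^18 ≡ 63 (mod 398)
353^22 ≡ 361 (mod 398)
353^33 ≡ 93 (mod 398)
353^66 ≡ 291 (mod 398)
353^99 ≡ 397 (mod 398)
353^198 ≡ 1 (mod 398) ✓
The smallest such exponent is 198, so the order of 353 is 198.

198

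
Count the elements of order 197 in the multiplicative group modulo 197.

0

φ(197) = 197 − 1 = 196 = 2^2 · 7^2.
(Z/197Z)^× is cyclic (|G| = 196); a cyclic group of order m has exactly φ(d) elements of each order d | m, and none otherwise.
Since 197 ∤ 196, the count is 0.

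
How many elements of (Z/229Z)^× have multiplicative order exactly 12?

4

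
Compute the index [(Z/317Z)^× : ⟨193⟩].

The order of 193 must divide φ(317) = 317 − 1 = 316 = 2^2 · 79.
Divisors of 316: 1, 2, 4, 79, 158, 316.
Test each divisor d:
193^1 ≡ 193 (mod 317)
193^2 ≡ 160 (mod 317)
193^4 ≡ 240 (mod 317)
193^79 ≡ 1 (mod 317) ✓
So ord_317(193) = 79, hence |⟨193⟩| = 79.
[(Z/317Z)^× : ⟨193⟩] = 316/79 = 4.

4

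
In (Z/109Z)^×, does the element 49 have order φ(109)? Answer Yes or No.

No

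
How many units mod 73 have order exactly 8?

φ(73) = 73 − 1 = 72 = 2^3 · 3^2.
Since (Z/73Z)^× is cyclic of order 72, the number of elements of order d is φ(d) when d | 72 and 0 otherwise.
8 = 2^3 divides 72, and φ(8) = 4.

4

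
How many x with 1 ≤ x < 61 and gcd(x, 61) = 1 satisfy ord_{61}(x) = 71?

φ(61) = 61 − 1 = 60 = 2^2 · 3 · 5.
In a cyclic group of order 60, there are φ(d) elements of order d for each divisor d of 60, and zero for non-divisors.
71 does not divide 60, so no element of (Z/61Z)^× has order 71.

0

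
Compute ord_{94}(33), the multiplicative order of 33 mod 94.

46

By Lagrange's theorem, ord_94(33) divides φ(94) = φ(2)·φ(47) = 1·46 = 46 = 2 · 23.
Divisors of 46: 1, 2, 23, 46.
Test each divisor d:
33^1 ≡ 33
33^2 ≡ 55
33^23 ≡ 93
33^46 ≡ 1
The smallest such exponent is 46, so the order of 33 is 46.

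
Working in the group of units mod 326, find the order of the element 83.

81

The order of 83 must divide φ(326) = φ(2)·φ(163) = 1·162 = 162 = 2 · 3^4.
Divisors of 162: 1, 2, 3, 6, 9, 18, 27, 54, 81, 162.
Compute 83^d (mod 326) for the divisors d until we hit 1:
83^1 ≡ 83 (mod 326)
83^2 ≡ 43 (mod 326)
83^3 ≡ 309 (mod 326)
83^6 ≡ 289 (mod 326)
83^9 ≡ 303 (mod 326)
83^18 ≡ 203 (mod 326)
83^27 ≡ 221 (mod 326)
83^54 ≡ 267 (mod 326)
83^81 ≡ 1 (mod 326) ✓
The smallest such exponent is 81, so the order of 83 is 81.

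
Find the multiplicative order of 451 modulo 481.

By Lagrange's theorem, ord_481(451) divides φ(481) = φ(13·37) = (13−1)·(37−1) = 12·36 = 432 = 2^4 · 3^3.
Divisors of 432: 1, 2, 3, 4, 6, 8, 9, 12, 16, 18, 24, 27, 36, 48, 54, 72, 108, 144, 216, 432.
Compute 451^d (mod 481) for the divisors d until we hit 1:
451^1 ≡ 451
451^2 ≡ 419
451^3 ≡ 417
451^4 ≡ 477
451^6 ≡ 248
451^8 ≡ 16
451^9 ≡ 1
The smallest such exponent is 9, so the order of 451 is 9.

9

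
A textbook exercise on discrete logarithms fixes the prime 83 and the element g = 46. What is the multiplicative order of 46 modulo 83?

The order of 46 must divide φ(83) = 83 − 1 = 82 = 2 · 41.
Divisors of 82: 1, 2, 41, 82.
Compute 46^d (mod 83) for the divisors d until we hit 1:
46^1 ≡ 46 (mod 83)
46^2 ≡ 41 (mod 83)
46^41 ≡ 82 (mod 83)
46^82 ≡ 1 (mod 83) ✓
Hence ord(46) = 82.

82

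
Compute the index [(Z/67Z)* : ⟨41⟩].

1

The order of 41 must divide φ(67) = 67 − 1 = 66 = 2 · 3 · 11.
Divisors of 66: 1, 2, 3, 6, 11, 22, 33, 66.
Check 41^d mod 67 for each divisor in increasing order:
41^1 ≡ 41 (mod 67)
41^2 ≡ 6 (mod 67)
41^3 ≡ 45 (mod 67)
41^6 ≡ 15 (mod 67)
41^11 ≡ 30 (mod 67)
41^22 ≡ 29 (mod 67)
41^33 ≡ 66 (mod 67)
41^66 ≡ 1 (mod 67) ✓
Thus |⟨41⟩| = ord(41) = 66.
Index = |(Z/67Z)^×| / |⟨41⟩| = 66 / 66 = 1.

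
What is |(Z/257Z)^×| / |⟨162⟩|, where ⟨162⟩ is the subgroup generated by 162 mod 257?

4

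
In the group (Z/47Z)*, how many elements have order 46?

φ(47) = 47 − 1 = 46 = 2 · 23.
Since (Z/47Z)^× is cyclic of order 46, the number of elements of order d is φ(d) when d | 46 and 0 otherwise.
46 = 2 · 23 divides 46, and φ(46) = 22.

22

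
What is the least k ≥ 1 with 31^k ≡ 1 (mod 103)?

34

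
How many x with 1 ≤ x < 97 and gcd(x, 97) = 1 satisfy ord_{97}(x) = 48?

φ(97) = 97 − 1 = 96 = 2^5 · 3.
Since (Z/97Z)^× is cyclic of order 96, the number of elements of order d is φ(d) when d | 96 and 0 otherwise.
48 = 2^4 · 3 divides 96, and φ(48) = 16.

16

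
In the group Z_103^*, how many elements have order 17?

φ(103) = 103 − 1 = 102 = 2 · 3 · 17.
Since (Z/103Z)^× is cyclic of order 102, the number of elements of order d is φ(d) when d | 102 and 0 otherwise.
17 | 102, and φ(17) = 17 − 1 = 16.

16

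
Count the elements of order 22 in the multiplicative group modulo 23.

10

φ(23) = 23 − 1 = 22 = 2 · 11.
Since (Z/23Z)^× is cyclic of order 22, the number of elements of order d is φ(d) when d | 22 and 0 otherwise.
22 = 2 · 11 divides 22, and φ(22) = 10.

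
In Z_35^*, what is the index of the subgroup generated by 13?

6

Since 13 ∈ (Z/35Z)^×, its order divides φ(35) = φ(5·7) = (5−1)·(7−1) = 4·6 = 24 = 2^3 · 3.
Divisors of 24: 1, 2, 3, 4, 6, 8, 12, 24.
Check 13^d mod 35 for each divisor in increasing order:
13^1 ≡ 13 (mod 35)
13^2 ≡ 29 (mod 35)
13^3 ≡ 27 (mod 35)
13^4 ≡ 1 (mod 35) ✓
The order of 13 is 4, so the subgroup it generates has 4 elements.
Index = |(Z/35Z)^×| / |⟨13⟩| = 24 / 4 = 6.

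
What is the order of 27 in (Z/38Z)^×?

6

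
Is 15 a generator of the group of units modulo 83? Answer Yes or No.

Yes

φ(83) = 83 − 1 = 82 = 2 · 41.
Test 15^(82/q) mod 83 for each prime factor q of 82:
15^41 ≡ 82 (mod 83)  [q = 2: ≢ 1 ✓]
15^2 ≡ 59 (mod 83)  [q = 41: ≢ 1 ✓]
Every test exponent gives a nontrivial residue, hence 15 generates the full group.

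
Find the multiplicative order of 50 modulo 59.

By Lagrange's theorem, ord_59(50) divides φ(59) = 59 − 1 = 58 = 2 · 29.
Divisors of 58: 1, 2, 29, 58.
Check 50^d mod 59 for each divisor in increasing order:
50^1 ≡ 50 (mod 59)
50^2 ≡ 22 (mod 59)
50^29 ≡ 58 (mod 59)
50^58 ≡ 1 (mod 59) ✓
So ord_59(50) = 58.

58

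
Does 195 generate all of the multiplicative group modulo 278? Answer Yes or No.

Yes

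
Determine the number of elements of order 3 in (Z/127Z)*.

2

φ(127) = 127 − 1 = 126 = 2 · 3^2 · 7.
(Z/127Z)^× is cyclic (|G| = 126); a cyclic group of order m has exactly φ(d) elements of each order d | m, and none otherwise.
3 | 126, and φ(3) = 3 − 1 = 2.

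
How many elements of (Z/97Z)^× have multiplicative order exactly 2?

1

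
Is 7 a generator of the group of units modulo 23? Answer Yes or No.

φ(23) = 23 − 1 = 22 = 2 · 11.
Test 7^(22/q) mod 23 for each prime factor q of 22:
7^11 ≡ 22 (mod 23)  [q = 2: ≢ 1 ✓]
7^2 ≡ 3 (mod 23)  [q = 11: ≢ 1 ✓]
Every test exponent gives a nontrivial residue, hence 7 generates the full group.

Yes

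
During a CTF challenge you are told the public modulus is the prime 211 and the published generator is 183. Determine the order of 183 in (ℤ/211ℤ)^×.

35

Since 183 ∈ (Z/211Z)^×, its order divides φ(211) = 211 − 1 = 210 = 2 · 3 · 5 · 7.
Divisors of 210: 1, 2, 3, 5, 6, 7, 10, 14, 15, 21, 30, 35, 42, 70, 105, 210.
Test each divisor d:
183^1 ≡ 183 (mod 211)
183^2 ≡ 151 (mod 211)
183^3 ≡ 203 (mod 211)
183^5 ≡ 58 (mod 211)
183^6 ≡ 64 (mod 211)
183^7 ≡ 107 (mod 211)
183^10 ≡ 199 (mod 211)
183^14 ≡ 55 (mod 211)
183^15 ≡ 148 (mod 211)
183^21 ≡ 188 (mod 211)
183^30 ≡ 171 (mod 211)
183^35 ≡ 1 (mod 211) ✓
The smallest such exponent is 35, so the order of 183 is 35.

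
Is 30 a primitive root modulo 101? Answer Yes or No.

φ(101) = 101 − 1 = 100 = 2^2 · 5^2.
It suffices to check that the order of 30 is not a proper divisor of 100: compute 30^(100/q) for q ∈ {2, 5}.
30^50 ≡ 1 (mod 101)  [q = 2: ≡ 1 ✗]
30^20 ≡ 84 (mod 101)  [q = 5: ≢ 1 ✓]
30^50 ≡ 1 shows ord(30) | 50, strictly less than φ(101); not a primitive root.

No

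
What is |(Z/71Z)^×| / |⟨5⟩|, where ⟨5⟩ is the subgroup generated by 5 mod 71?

14

ord(5) | φ(71) = 71 − 1 = 70 = 2 · 5 · 7.
Divisors of 70: 1, 2, 5, 7, 10, 14, 35, 70.
Evaluate successive powers at the divisors of 70:
5^1 ≡ 5
5^2 ≡ 25
5^5 ≡ 1
The order of 5 is 5, so the subgroup it generates has 5 elements.
Index = |(Z/71Z)^×| / |⟨5⟩| = 70 / 5 = 14.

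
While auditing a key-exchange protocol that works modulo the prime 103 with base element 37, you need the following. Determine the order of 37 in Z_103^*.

Since 37 ∈ (Z/103Z)^×, its order divides φ(103) = 103 − 1 = 102 = 2 · 3 · 17.
Divisors of 102: 1, 2, 3, 6, 17, 34, 51, 102.
Check 37^d mod 103 for each divisor in increasing order:
37^1 ≡ 37
37^2 ≡ 30
37^3 ≡ 80
37^6 ≡ 14
37^17 ≡ 102
37^34 ≡ 1
Hence ord(37) = 34.

34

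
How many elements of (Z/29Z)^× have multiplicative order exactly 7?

φ(29) = 29 − 1 = 28 = 2^2 · 7.
(Z/29Z)^× is cyclic (|G| = 28); a cyclic group of order m has exactly φ(d) elements of each order d | m, and none otherwise.
7 | 28, and φ(7) = 7 − 1 = 6.

6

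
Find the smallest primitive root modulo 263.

φ(263) = 263 − 1 = 262 = 2 · 131.
g is a primitive root iff g^(262/q) ≢ 1 (mod 263) for each prime q ∈ {2, 131}.
g = 2: 2^131 ≡ 1 — hits 1, so not a primitive root.
g = 3: 3^131 ≡ 1 — hits 1, so not a primitive root.
g = 4: 4^131 ≡ 1 — hits 1, so not a primitive root.
g = 5: 5^131 ≡ 262; 5^2 ≡ 25 — none is 1, so 5 is a primitive root.
Hence the least primitive root of 263 is 5.

5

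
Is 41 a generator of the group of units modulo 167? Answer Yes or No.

Yes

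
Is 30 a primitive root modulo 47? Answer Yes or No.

Yes

φ(47) = 47 − 1 = 46 = 2 · 23.
Test 30^(46/q) mod 47 for each prime factor q of 46:
30^23 ≡ 46 (mod 47)  [q = 2: ≢ 1 ✓]
30^2 ≡ 7 (mod 47)  [q = 23: ≢ 1 ✓]
None equal 1, so ord_47(30) = 46: 30 is a primitive root.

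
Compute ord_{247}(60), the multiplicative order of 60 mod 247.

36

By Lagrange's theorem, ord_247(60) divides φ(247) = φ(13·19) = (13−1)·(19−1) = 12·18 = 216 = 2^3 · 3^3.
Divisors of 216: 1, 2, 3, 4, 6, 8, 9, 12, 18, 24, 27, 36, 54, 72, 108, 216.
Compute 60^d (mod 247) for the divisors d until we hit 1:
60^1 ≡ 60 (mod 247)
60^2 ≡ 142 (mod 247)
60^3 ≡ 122 (mod 247)
60^4 ≡ 157 (mod 247)
60^6 ≡ 64 (mod 247)
60^8 ≡ 196 (mod 247)
60^9 ≡ 151 (mod 247)
60^12 ≡ 144 (mod 247)
60^18 ≡ 77 (mod 247)
60^24 ≡ 235 (mod 247)
60^27 ≡ 18 (mod 247)
60^36 ≡ 1 (mod 247) ✓
Hence ord(60) = 36.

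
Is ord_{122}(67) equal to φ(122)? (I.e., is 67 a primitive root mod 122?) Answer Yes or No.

Yes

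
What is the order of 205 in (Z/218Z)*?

108

By Lagrange's theorem, ord_218(205) divides φ(218) = φ(2)·φ(109) = 1·108 = 108 = 2^2 · 3^3.
Divisors of 108: 1, 2, 3, 4, 6, 9, 12, 18, 27, 36, 54, 108.
Test each divisor d:
205^1 ≡ 205
205^2 ≡ 169
205^3 ≡ 201
205^4 ≡ 3
205^6 ≡ 71
205^9 ≡ 101
205^12 ≡ 27
205^18 ≡ 173
205^27 ≡ 33
205^36 ≡ 63
205^54 ≡ 217
205^108 ≡ 1
Therefore the multiplicative order of 205 modulo 218 is 108.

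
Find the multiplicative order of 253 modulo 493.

ord(253) | φ(493) = φ(17·29) = (17−1)·(29−1) = 16·28 = 448 = 2^6 · 7.
Divisors of 448: 1, 2, 4, 7, 8, 14, 16, 28, 32, 56, 64, 112, 224, 448.
Check 253^d mod 493 for each divisor in increasing order:
253^1 ≡ 253
253^2 ≡ 412
253^4 ≡ 152
253^7 ≡ 331
253^8 ≡ 426
253^14 ≡ 115
253^16 ≡ 52
253^28 ≡ 407
253^32 ≡ 239
253^56 ≡ 1
Therefore the multiplicative order of 253 modulo 493 is 56.

56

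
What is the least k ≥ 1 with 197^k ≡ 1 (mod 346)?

86

The order of 197 must divide φ(346) = φ(2)·φ(173) = 1·172 = 172 = 2^2 · 43.
Divisors of 172: 1, 2, 4, 43, 86, 172.
Check 197^d mod 346 for each divisor in increasing order:
197^1 ≡ 197 (mod 346)
197^2 ≡ 57 (mod 346)
197^4 ≡ 135 (mod 346)
197^43 ≡ 345 (mod 346)
197^86 ≡ 1 (mod 346) ✓
So ord_346(197) = 86.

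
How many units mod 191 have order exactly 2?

φ(191) = 191 − 1 = 190 = 2 · 5 · 19.
(Z/191Z)^× is cyclic (|G| = 190); a cyclic group of order m has exactly φ(d) elements of each order d | m, and none otherwise.
2 | 190, and φ(2) = 2 − 1 = 1.

1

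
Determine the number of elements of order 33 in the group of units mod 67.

20

φ(67) = 67 − 1 = 66 = 2 · 3 · 11.
In a cyclic group of order 66, there are φ(d) elements of order d for each divisor d of 66, and zero for non-divisors.
33 = 3 · 11 divides 66, and φ(33) = 20.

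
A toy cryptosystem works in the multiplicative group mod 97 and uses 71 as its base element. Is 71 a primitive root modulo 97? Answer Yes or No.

φ(97) = 97 − 1 = 96 = 2^5 · 3.
Test 71^(96/q) mod 97 for each prime factor q of 96:
71^48 ≡ 96 (mod 97)  [q = 2: ≢ 1 ✓]
71^32 ≡ 61 (mod 97)  [q = 3: ≢ 1 ✓]
None equal 1, so ord_97(71) = 96: 71 is a primitive root.

Yes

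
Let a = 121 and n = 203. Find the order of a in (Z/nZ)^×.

Since 121 ∈ (Z/203Z)^×, its order divides φ(203) = φ(7·29) = (7−1)·(29−1) = 6·28 = 168 = 2^3 · 3 · 7.
Divisors of 168: 1, 2, 3, 4, 6, 7, 8, 12, 14, 21, 24, 28, 42, 56, 84, 168.
Check 121^d mod 203 for each divisor in increasing order:
121^1 ≡ 121 (mod 203)
121^2 ≡ 25 (mod 203)
121^3 ≡ 183 (mod 203)
121^4 ≡ 16 (mod 203)
121^6 ≡ 197 (mod 203)
121^7 ≡ 86 (mod 203)
121^8 ≡ 53 (mod 203)
121^12 ≡ 36 (mod 203)
121^14 ≡ 88 (mod 203)
121^21 ≡ 57 (mod 203)
121^24 ≡ 78 (mod 203)
121^28 ≡ 30 (mod 203)
121^42 ≡ 1 (mod 203) ✓
Hence ord(121) = 42.

42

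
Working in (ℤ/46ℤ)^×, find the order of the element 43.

22

Since 43 ∈ (Z/46Z)^×, its order divides φ(46) = φ(2)·φ(23) = 1·22 = 22 = 2 · 11.
Divisors of 22: 1, 2, 11, 22.
Compute 43^d (mod 46) for the divisors d until we hit 1:
43^1 ≡ 43 (mod 46)
43^2 ≡ 9 (mod 46)
43^11 ≡ 45 (mod 46)
43^22 ≡ 1 (mod 46) ✓
The smallest such exponent is 22, so the order of 43 is 22.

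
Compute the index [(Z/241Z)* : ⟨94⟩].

ord(94) | φ(241) = 241 − 1 = 240 = 2^4 · 3 · 5.
Divisors of 240: 1, 2, 3, 4, 5, 6, 8, 10, 12, 15, 16, 20, 24, 30, 40, 48, 60, 80, 120, 240.
Evaluate successive powers at the divisors of 240:
94^1 ≡ 94
94^2 ≡ 160
94^3 ≡ 98
94^4 ≡ 54
94^5 ≡ 15
94^6 ≡ 205
94^8 ≡ 24
94^10 ≡ 225
94^12 ≡ 91
94^15 ≡ 1
So ord_241(94) = 15, hence |⟨94⟩| = 15.
The index is φ(241) / ord(94) = 240 / 15 = 16.

16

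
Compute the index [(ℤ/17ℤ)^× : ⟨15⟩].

Since 15 ∈ (Z/17Z)^×, its order divides φ(17) = 17 − 1 = 16 = 2^4.
Divisors of 16: 1, 2, 4, 8, 16.
Evaluate successive powers at the divisors of 16:
15^1 ≡ 15 (mod 17)
15^2 ≡ 4 (mod 17)
15^4 ≡ 16 (mod 17)
15^8 ≡ 1 (mod 17) ✓
The order of 15 is 8, so the subgroup it generates has 8 elements.
Index = |(Z/17Z)^×| / |⟨15⟩| = 16 / 8 = 2.

2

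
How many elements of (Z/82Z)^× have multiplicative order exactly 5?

4

φ(82) = φ(2)·φ(41) = 1·40 = 40 = 2^3 · 5.
In a cyclic group of order 40, there are φ(d) elements of order d for each divisor d of 40, and zero for non-divisors.
5 | 40, and φ(5) = 5 − 1 = 4.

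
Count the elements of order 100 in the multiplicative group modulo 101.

φ(101) = 101 − 1 = 100 = 2^2 · 5^2.
(Z/101Z)^× is cyclic (|G| = 100); a cyclic group of order m has exactly φ(d) elements of each order d | m, and none otherwise.
100 = 2^2 · 5^2 divides 100, and φ(100) = 40.

40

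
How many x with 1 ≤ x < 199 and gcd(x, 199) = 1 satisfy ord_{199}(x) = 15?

φ(199) = 199 − 1 = 198 = 2 · 3^2 · 11.
Since (Z/199Z)^× is cyclic of order 198, the number of elements of order d is φ(d) when d | 198 and 0 otherwise.
15 does not divide 198, so no element of (Z/199Z)^× has order 15.

0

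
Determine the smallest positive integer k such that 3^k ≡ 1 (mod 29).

28

ord(3) | φ(29) = 29 − 1 = 28 = 2^2 · 7.
Divisors of 28: 1, 2, 4, 7, 14, 28.
Compute 3^d (mod 29) for the divisors d until we hit 1:
3^1 ≡ 3 (mod 29)
3^2 ≡ 9 (mod 29)
3^4 ≡ 23 (mod 29)
3^7 ≡ 12 (mod 29)
3^14 ≡ 28 (mod 29)
3^28 ≡ 1 (mod 29) ✓
The smallest such exponent is 28, so the order of 3 is 28.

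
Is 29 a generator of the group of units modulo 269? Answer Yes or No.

Yes

φ(269) = 269 − 1 = 268 = 2^2 · 67.
29 is a primitive root mod 269 iff 29^(φ(269)/q) ≢ 1 for every prime q | φ(269), i.e. q ∈ {2, 67}.
29^134 ≡ 268 (mod 269)  [q = 2: ≢ 1 ✓]
29^4 ≡ 80 (mod 269)  [q = 67: ≢ 1 ✓]
Every test exponent gives a nontrivial residue, hence 29 generates the full group.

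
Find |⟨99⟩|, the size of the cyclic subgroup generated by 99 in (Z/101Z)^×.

100

Since 99 ∈ (Z/101Z)^×, its order divides φ(101) = 101 − 1 = 100 = 2^2 · 5^2.
Divisors of 100: 1, 2, 4, 5, 10, 20, 25, 50, 100.
Compute 99^d (mod 101) for the divisors d until we hit 1:
99^1 ≡ 99
99^2 ≡ 4
99^4 ≡ 16
99^5 ≡ 69
99^10 ≡ 14
99^20 ≡ 95
99^25 ≡ 91
99^50 ≡ 100
99^100 ≡ 1
Therefore the multiplicative order of 99 modulo 101 is 100.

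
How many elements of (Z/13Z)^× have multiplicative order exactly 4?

2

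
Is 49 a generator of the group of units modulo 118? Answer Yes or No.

No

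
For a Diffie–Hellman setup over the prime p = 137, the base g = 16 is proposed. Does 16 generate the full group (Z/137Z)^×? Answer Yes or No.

No

φ(137) = 137 − 1 = 136 = 2^3 · 17.
An element g generates (Z/137Z)^× iff g^(136/q) ≢ 1 (mod 137) for each prime q ∈ {2, 17}.
16^68 ≡ 1 (mod 137)  [q = 2: ≡ 1 ✗]
16^8 ≡ 34 (mod 137)  [q = 17: ≢ 1 ✓]
The check at q = 2 fails, so 16 generates a proper subgroup.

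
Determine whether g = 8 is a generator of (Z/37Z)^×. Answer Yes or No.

No

φ(37) = 37 − 1 = 36 = 2^2 · 3^2.
8 is a primitive root mod 37 iff 8^(φ(37)/q) ≢ 1 for every prime q | φ(37), i.e. q ∈ {2, 3}.
8^18 ≡ 36 (mod 37)  [q = 2: ≢ 1 ✓]
8^12 ≡ 1 (mod 37)  [q = 3: ≡ 1 ✗]
Since 8^12 ≡ 1, the order of 8 divides 12 < 36, so 8 is not a primitive root.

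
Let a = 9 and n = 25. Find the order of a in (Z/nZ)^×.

ord(9) | φ(25) = φ(5^2) = 5·(5−1) = 20 = 2^2 · 5.
Divisors of 20: 1, 2, 4, 5, 10, 20.
Evaluate successive powers at the divisors of 20:
9^1 ≡ 9 (mod 25)
9^2 ≡ 6 (mod 25)
9^4 ≡ 11 (mod 25)
9^5 ≡ 24 (mod 25)
9^10 ≡ 1 (mod 25) ✓
Hence ord(9) = 10.

10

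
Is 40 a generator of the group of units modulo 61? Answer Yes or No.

No

φ(61) = 61 − 1 = 60 = 2^2 · 3 · 5.
An element g generates (Z/61Z)^× iff g^(60/q) ≢ 1 (mod 61) for each prime q ∈ {2, 3, 5}.
40^30 ≡ 60 (mod 61)  [q = 2: ≢ 1 ✓]
40^20 ≡ 47 (mod 61)  [q = 3: ≢ 1 ✓]
40^12 ≡ 1 (mod 61)  [q = 5: ≡ 1 ✗]
The check at q = 5 fails, so 40 generates a proper subgroup.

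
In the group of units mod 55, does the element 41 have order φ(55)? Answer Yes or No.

No

55 = 5 · 11 is a product of two distinct odd primes, so (Z/55Z)^× ≅ (Z/5Z)^× × (Z/11Z)^× is not cyclic.
No primitive root modulo 55 exists; in particular 41 is not one.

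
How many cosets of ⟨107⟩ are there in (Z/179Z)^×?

The order of 107 must divide φ(179) = 179 − 1 = 178 = 2 · 89.
Divisors of 178: 1, 2, 89, 178.
Evaluate successive powers at the divisors of 178:
107^1 ≡ 107
107^2 ≡ 172
107^89 ≡ 1
The order of 107 is 89, so the subgroup it generates has 89 elements.
[(Z/179Z)^× : ⟨107⟩] = 178/89 = 2.

2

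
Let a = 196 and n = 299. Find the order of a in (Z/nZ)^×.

11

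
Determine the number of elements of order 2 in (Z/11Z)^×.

1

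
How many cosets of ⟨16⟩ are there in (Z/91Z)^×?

24

By Lagrange's theorem, ord_91(16) divides φ(91) = φ(7·13) = (7−1)·(13−1) = 6·12 = 72 = 2^3 · 3^2.
Divisors of 72: 1, 2, 3, 4, 6, 8, 9, 12, 18, 24, 36, 72.
Test each divisor d:
16^1 ≡ 16 (mod 91)
16^2 ≡ 74 (mod 91)
16^3 ≡ 1 (mod 91) ✓
So ord_91(16) = 3, hence |⟨16⟩| = 3.
The index is φ(91) / ord(16) = 72 / 3 = 24.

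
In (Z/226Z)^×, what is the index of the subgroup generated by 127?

4

ord(127) | φ(226) = φ(2)·φ(113) = 1·112 = 112 = 2^4 · 7.
Divisors of 112: 1, 2, 4, 7, 8, 14, 16, 28, 56, 112.
Compute 127^d (mod 226) for the divisors d until we hit 1:
127^1 ≡ 127 (mod 226)
127^2 ≡ 83 (mod 226)
127^4 ≡ 109 (mod 226)
127^7 ≡ 211 (mod 226)
127^8 ≡ 129 (mod 226)
127^14 ≡ 225 (mod 226)
127^16 ≡ 143 (mod 226)
127^28 ≡ 1 (mod 226) ✓
So ord_226(127) = 28, hence |⟨127⟩| = 28.
[(Z/226Z)^× : ⟨127⟩] = 112/28 = 4.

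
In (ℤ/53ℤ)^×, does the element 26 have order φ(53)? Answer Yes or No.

Yes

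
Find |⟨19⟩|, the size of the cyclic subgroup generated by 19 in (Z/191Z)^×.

190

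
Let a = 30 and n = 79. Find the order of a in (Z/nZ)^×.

78

The order of 30 must divide φ(79) = 79 − 1 = 78 = 2 · 3 · 13.
Divisors of 78: 1, 2, 3, 6, 13, 26, 39, 78.
Check 30^d mod 79 for each divisor in increasing order:
30^1 ≡ 30 (mod 79)
30^2 ≡ 31 (mod 79)
30^3 ≡ 61 (mod 79)
30^6 ≡ 8 (mod 79)
30^13 ≡ 24 (mod 79)
30^26 ≡ 23 (mod 79)
30^39 ≡ 78 (mod 79)
30^78 ≡ 1 (mod 79) ✓
The smallest such exponent is 78, so the order of 30 is 78.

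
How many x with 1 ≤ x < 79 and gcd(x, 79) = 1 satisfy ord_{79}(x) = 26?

12

φ(79) = 79 − 1 = 78 = 2 · 3 · 13.
Since (Z/79Z)^× is cyclic of order 78, the number of elements of order d is φ(d) when d | 78 and 0 otherwise.
26 = 2 · 13 divides 78, and φ(26) = 12.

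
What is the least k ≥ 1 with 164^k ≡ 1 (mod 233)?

232

The order of 164 must divide φ(233) = 233 − 1 = 232 = 2^3 · 29.
Divisors of 232: 1, 2, 4, 8, 29, 58, 116, 232.
Compute 164^d (mod 233) for the divisors d until we hit 1:
164^1 ≡ 164 (mod 233)
164^2 ≡ 101 (mod 233)
164^4 ≡ 182 (mod 233)
164^8 ≡ 38 (mod 233)
164^29 ≡ 12 (mod 233)
164^58 ≡ 144 (mod 233)
164^116 ≡ 232 (mod 233)
164^232 ≡ 1 (mod 233) ✓
The smallest such exponent is 232, so the order of 164 is 232.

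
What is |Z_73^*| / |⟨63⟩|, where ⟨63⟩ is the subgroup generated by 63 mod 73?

Since 63 ∈ (Z/73Z)^×, its order divides φ(73) = 73 − 1 = 72 = 2^3 · 3^2.
Divisors of 72: 1, 2, 3, 4, 6, 8, 9, 12, 18, 24, 36, 72.
Check 63^d mod 73 for each divisor in increasing order:
63^1 ≡ 63 (mod 73)
63^2 ≡ 27 (mod 73)
63^3 ≡ 22 (mod 73)
63^4 ≡ 72 (mod 73)
63^6 ≡ 46 (mod 73)
63^8 ≡ 1 (mod 73) ✓
The order of 63 is 8, so the subgroup it generates has 8 elements.
Index = |(Z/73Z)^×| / |⟨63⟩| = 72 / 8 = 9.

9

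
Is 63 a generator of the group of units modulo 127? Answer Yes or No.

No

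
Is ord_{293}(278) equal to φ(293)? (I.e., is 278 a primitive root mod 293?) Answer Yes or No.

No

φ(293) = 293 − 1 = 292 = 2^2 · 73.
An element g generates (Z/293Z)^× iff g^(292/q) ≢ 1 (mod 293) for each prime q ∈ {2, 73}.
278^146 ≡ 1 (mod 293)  [q = 2: ≡ 1 ✗]
278^4 ≡ 229 (mod 293)  [q = 73: ≢ 1 ✓]
The check at q = 2 fails, so 278 generates a proper subgroup.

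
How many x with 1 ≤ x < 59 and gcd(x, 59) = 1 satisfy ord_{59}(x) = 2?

1

φ(59) = 59 − 1 = 58 = 2 · 29.
Since (Z/59Z)^× is cyclic of order 58, the number of elements of order d is φ(d) when d | 58 and 0 otherwise.
2 | 58, and φ(2) = 2 − 1 = 1.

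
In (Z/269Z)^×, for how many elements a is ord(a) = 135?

φ(269) = 269 − 1 = 268 = 2^2 · 67.
(Z/269Z)^× is cyclic (|G| = 268); a cyclic group of order m has exactly φ(d) elements of each order d | m, and none otherwise.
Here 268 is not a multiple of 135, so there are no elements of order 135.

0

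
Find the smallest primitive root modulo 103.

5

φ(103) = 103 − 1 = 102 = 2 · 3 · 17.
g is a primitive root iff g^(102/q) ≢ 1 (mod 103) for each prime q ∈ {2, 3, 17}.
g = 2: 2^51 ≡ 1 — hits 1, so not a primitive root.
g = 3: 3^51 ≡ 102; 3^34 ≡ 1 — hits 1, so not a primitive root.
g = 4: 4^51 ≡ 1 — hits 1, so not a primitive root.
g = 5: 5^51 ≡ 102; 5^34 ≡ 56; 5^6 ≡ 72 — none is 1, so 5 is a primitive root.
The smallest primitive root modulo 103 is 5.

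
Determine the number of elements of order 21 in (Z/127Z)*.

φ(127) = 127 − 1 = 126 = 2 · 3^2 · 7.
(Z/127Z)^× is cyclic (|G| = 126); a cyclic group of order m has exactly φ(d) elements of each order d | m, and none otherwise.
21 = 3 · 7 divides 126, and φ(21) = 12.

12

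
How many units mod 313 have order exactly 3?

2

φ(313) = 313 − 1 = 312 = 2^3 · 3 · 13.
Since (Z/313Z)^× is cyclic of order 312, the number of elements of order d is φ(d) when d | 312 and 0 otherwise.
3 | 312, and φ(3) = 3 − 1 = 2.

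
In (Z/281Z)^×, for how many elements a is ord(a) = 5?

φ(281) = 281 − 1 = 280 = 2^3 · 5 · 7.
Since (Z/281Z)^× is cyclic of order 280, the number of elements of order d is φ(d) when d | 280 and 0 otherwise.
5 | 280, and φ(5) = 5 − 1 = 4.

4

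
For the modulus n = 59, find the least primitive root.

2

φ(59) = 59 − 1 = 58 = 2 · 29.
Test candidates g = 2, 3, … against the prime factors q ∈ {2, 29} of φ(59): g is a generator iff g^(58/q) ≢ 1 for every such q.
g = 2: 2^29 ≡ 58; 2^2 ≡ 4 — none is 1, so 2 is a primitive root.
So 2 is the smallest generator of (Z/59Z)^×.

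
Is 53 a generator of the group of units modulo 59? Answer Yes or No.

φ(59) = 59 − 1 = 58 = 2 · 29.
53 is a primitive root mod 59 iff 53^(φ(59)/q) ≢ 1 for every prime q | φ(59), i.e. q ∈ {2, 29}.
53^29 ≡ 1 (mod 59)  [q = 2: ≡ 1 ✗]
53^2 ≡ 36 (mod 59)  [q = 29: ≢ 1 ✓]
The check at q = 2 fails, so 53 generates a proper subgroup.

No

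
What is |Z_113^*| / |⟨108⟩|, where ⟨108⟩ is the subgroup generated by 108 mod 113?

1

The order of 108 must divide φ(113) = 113 − 1 = 112 = 2^4 · 7.
Divisors of 112: 1, 2, 4, 7, 8, 14, 16, 28, 56, 112.
Test each divisor d:
108^1 ≡ 108 (mod 113)
108^2 ≡ 25 (mod 113)
108^4 ≡ 60 (mod 113)
108^7 ≡ 71 (mod 113)
108^8 ≡ 97 (mod 113)
108^14 ≡ 69 (mod 113)
108^16 ≡ 30 (mod 113)
108^28 ≡ 15 (mod 113)
108^56 ≡ 112 (mod 113)
108^112 ≡ 1 (mod 113) ✓
Thus |⟨108⟩| = ord(108) = 112.
The index is φ(113) / ord(108) = 112 / 112 = 1.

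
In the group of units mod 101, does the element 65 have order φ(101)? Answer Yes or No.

No

φ(101) = 101 − 1 = 100 = 2^2 · 5^2.
Test 65^(100/q) mod 101 for each prime factor q of 100:
65^50 ≡ 1 (mod 101)  [q = 2: ≡ 1 ✗]
65^20 ≡ 1 (mod 101)  [q = 5: ≡ 1 ✗]
Since 65^50 ≡ 1, the order of 65 divides 50 < 100, so 65 is not a primitive root.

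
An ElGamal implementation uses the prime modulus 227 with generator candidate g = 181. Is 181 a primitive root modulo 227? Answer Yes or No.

φ(227) = 227 − 1 = 226 = 2 · 113.
It suffices to check that the order of 181 is not a proper divisor of 226: compute 181^(226/q) for q ∈ {2, 113}.
181^113 ≡ 1 (mod 227)  [q = 2: ≡ 1 ✗]
181^2 ≡ 73 (mod 227)  [q = 113: ≢ 1 ✓]
Since 181^113 ≡ 1, the order of 181 divides 113 < 226, so 181 is not a primitive root.

No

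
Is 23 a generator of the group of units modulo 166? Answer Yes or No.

φ(166) = φ(2)·φ(83) = 1·82 = 82 = 2 · 41.
Test 23^(82/q) mod 166 for each prime factor q of 82:
23^41 ≡ 1 (mod 166)  [q = 2: ≡ 1 ✗]
23^2 ≡ 31 (mod 166)  [q = 41: ≢ 1 ✓]
23^41 ≡ 1 shows ord(23) | 41, strictly less than φ(166); not a primitive root.

No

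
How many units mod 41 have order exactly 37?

0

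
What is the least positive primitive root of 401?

3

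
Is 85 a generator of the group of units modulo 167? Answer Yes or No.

φ(167) = 167 − 1 = 166 = 2 · 83.
It suffices to check that the order of 85 is not a proper divisor of 166: compute 85^(166/q) for q ∈ {2, 83}.
85^83 ≡ 1 (mod 167)  [q = 2: ≡ 1 ✗]
85^2 ≡ 44 (mod 167)  [q = 83: ≢ 1 ✓]
The check at q = 2 fails, so 85 generates a proper subgroup.

No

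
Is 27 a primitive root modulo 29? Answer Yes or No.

φ(29) = 29 − 1 = 28 = 2^2 · 7.
Test 27^(28/q) mod 29 for each prime factor q of 28:
27^14 ≡ 28 (mod 29)  [q = 2: ≢ 1 ✓]
27^4 ≡ 16 (mod 29)  [q = 7: ≢ 1 ✓]
Every test exponent gives a nontrivial residue, hence 27 generates the full group.

Yes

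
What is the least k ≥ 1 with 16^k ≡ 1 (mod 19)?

9

Since 16 ∈ (Z/19Z)^×, its order divides φ(19) = 19 − 1 = 18 = 2 · 3^2.
Divisors of 18: 1, 2, 3, 6, 9, 18.
Compute 16^d (mod 19) for the divisors d until we hit 1:
16^1 ≡ 16 (mod 19)
16^2 ≡ 9 (mod 19)
16^3 ≡ 11 (mod 19)
16^6 ≡ 7 (mod 19)
16^9 ≡ 1 (mod 19) ✓
So ord_19(16) = 9.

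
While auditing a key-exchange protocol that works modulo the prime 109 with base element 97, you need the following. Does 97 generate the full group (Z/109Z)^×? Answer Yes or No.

No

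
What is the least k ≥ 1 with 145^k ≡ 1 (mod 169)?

156

By Lagrange's theorem, ord_169(145) divides φ(169) = φ(13^2) = 13·(13−1) = 156 = 2^2 · 3 · 13.
Divisors of 156: 1, 2, 3, 4, 6, 12, 13, 26, 39, 52, 78, 156.
Compute 145^d (mod 169) for the divisors d until we hit 1:
145^1 ≡ 145
145^2 ≡ 69
145^3 ≡ 34
145^4 ≡ 29
145^6 ≡ 142
145^12 ≡ 53
145^13 ≡ 80
145^26 ≡ 147
145^39 ≡ 99
145^52 ≡ 146
145^78 ≡ 168
145^156 ≡ 1
Hence ord(145) = 156.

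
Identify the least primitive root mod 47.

5

φ(47) = 47 − 1 = 46 = 2 · 23.
Test candidates g = 2, 3, … against the prime factors q ∈ {2, 23} of φ(47): g is a generator iff g^(46/q) ≢ 1 for every such q.
g = 2: 2^23 ≡ 1 — hits 1, so not a primitive root.
g = 3: 3^23 ≡ 1 — hits 1, so not a primitive root.
g = 4: 4^23 ≡ 1 — hits 1, so not a primitive root.
g = 5: 5^23 ≡ 46; 5^2 ≡ 25 — none is 1, so 5 is a primitive root.
The smallest primitive root modulo 47 is 5.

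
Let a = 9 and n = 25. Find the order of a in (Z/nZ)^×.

10

By Lagrange's theorem, ord_25(9) divides φ(25) = φ(5^2) = 5·(5−1) = 20 = 2^2 · 5.
Divisors of 20: 1, 2, 4, 5, 10, 20.
Evaluate successive powers at the divisors of 20:
9^1 ≡ 9 (mod 25)
9^2 ≡ 6 (mod 25)
9^4 ≡ 11 (mod 25)
9^5 ≡ 24 (mod 25)
9^10 ≡ 1 (mod 25) ✓
The smallest such exponent is 10, so the order of 9 is 10.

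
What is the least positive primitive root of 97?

φ(97) = 97 − 1 = 96 = 2^5 · 3.
g is a primitive root iff g^(96/q) ≢ 1 (mod 97) for each prime q ∈ {2, 3}.
g = 2: 2^48 ≡ 1 — hits 1, so not a primitive root.
g = 3: 3^48 ≡ 1 — hits 1, so not a primitive root.
g = 4: 4^48 ≡ 1 — hits 1, so not a primitive root.
g = 5: 5^48 ≡ 96; 5^32 ≡ 35 — none is 1, so 5 is a primitive root.
So 5 is the smallest generator of (Z/97Z)^×.

5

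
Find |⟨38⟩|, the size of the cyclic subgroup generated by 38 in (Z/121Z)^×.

Since 38 ∈ (Z/121Z)^×, its order divides φ(121) = φ(11^2) = 11·(11−1) = 110 = 2 · 5 · 11.
Divisors of 110: 1, 2, 5, 10, 11, 22, 55, 110.
Check 38^d mod 121 for each divisor in increasing order:
38^1 ≡ 38 (mod 121)
38^2 ≡ 113 (mod 121)
38^5 ≡ 12 (mod 121)
38^10 ≡ 23 (mod 121)
38^11 ≡ 27 (mod 121)
38^22 ≡ 3 (mod 121)
38^55 ≡ 1 (mod 121) ✓
Therefore the multiplicative order of 38 modulo 121 is 55.

55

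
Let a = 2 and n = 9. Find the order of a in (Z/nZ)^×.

Since 2 ∈ (Z/9Z)^×, its order divides φ(9) = φ(3^2) = 3·(3−1) = 6 = 2 · 3.
Divisors of 6: 1, 2, 3, 6.
Compute 2^d (mod 9) for the divisors d until we hit 1:
2^1 ≡ 2 (mod 9)
2^2 ≡ 4 (mod 9)
2^3 ≡ 8 (mod 9)
2^6 ≡ 1 (mod 9) ✓
So ord_9(2) = 6.

6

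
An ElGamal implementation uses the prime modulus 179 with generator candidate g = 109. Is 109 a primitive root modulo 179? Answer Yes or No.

φ(179) = 179 − 1 = 178 = 2 · 89.
An element g generates (Z/179Z)^× iff g^(178/q) ≢ 1 (mod 179) for each prime q ∈ {2, 89}.
109^89 ≡ 178 (mod 179)  [q = 2: ≢ 1 ✓]
109^2 ≡ 67 (mod 179)  [q = 89: ≢ 1 ✓]
None equal 1, so ord_179(109) = 178: 109 is a primitive root.

Yes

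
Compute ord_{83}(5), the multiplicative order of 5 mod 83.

82

The order of 5 must divide φ(83) = 83 − 1 = 82 = 2 · 41.
Divisors of 82: 1, 2, 41, 82.
Evaluate successive powers at the divisors of 82:
5^1 ≡ 5
5^2 ≡ 25
5^41 ≡ 82
5^82 ≡ 1
The smallest such exponent is 82, so the order of 5 is 82.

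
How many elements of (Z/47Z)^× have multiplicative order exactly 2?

1

φ(47) = 47 − 1 = 46 = 2 · 23.
In a cyclic group of order 46, there are φ(d) elements of order d for each divisor d of 46, and zero for non-divisors.
2 | 46, and φ(2) = 2 − 1 = 1.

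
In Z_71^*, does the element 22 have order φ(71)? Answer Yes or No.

Yes

φ(71) = 71 − 1 = 70 = 2 · 5 · 7.
Test 22^(70/q) mod 71 for each prime factor q of 70:
22^35 ≡ 70 (mod 71)  [q = 2: ≢ 1 ✓]
22^14 ≡ 5 (mod 71)  [q = 5: ≢ 1 ✓]
22^10 ≡ 37 (mod 71)  [q = 7: ≢ 1 ✓]
All checks pass, so 22 has order 70 and is a primitive root modulo 71.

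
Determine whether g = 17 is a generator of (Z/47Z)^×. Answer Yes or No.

φ(47) = 47 − 1 = 46 = 2 · 23.
17 is a primitive root mod 47 iff 17^(φ(47)/q) ≢ 1 for every prime q | φ(47), i.e. q ∈ {2, 23}.
17^23 ≡ 1 (mod 47)  [q = 2: ≡ 1 ✗]
17^2 ≡ 7 (mod 47)  [q = 23: ≢ 1 ✓]
The check at q = 2 fails, so 17 generates a proper subgroup.

No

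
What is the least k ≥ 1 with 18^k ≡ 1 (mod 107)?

By Lagrange's theorem, ord_107(18) divides φ(107) = 107 − 1 = 106 = 2 · 53.
Divisors of 106: 1, 2, 53, 106.
Test each divisor d:
18^1 ≡ 18 (mod 107)
18^2 ≡ 3 (mod 107)
18^53 ≡ 106 (mod 107)
18^106 ≡ 1 (mod 107) ✓
Therefore the multiplicative order of 18 modulo 107 is 106.

106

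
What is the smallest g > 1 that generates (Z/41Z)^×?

φ(41) = 41 − 1 = 40 = 2^3 · 5.
Test candidates g = 2, 3, … against the prime factors q ∈ {2, 5} of φ(41): g is a generator iff g^(40/q) ≢ 1 for every such q.
g = 2: 2^20 ≡ 1 — hits 1, so not a primitive root.
g = 3: 3^20 ≡ 40; 3^8 ≡ 1 — hits 1, so not a primitive root.
g = 4: 4^20 ≡ 1 — hits 1, so not a primitive root.
g = 5: 5^20 ≡ 1 — hits 1, so not a primitive root.
g = 6: 6^20 ≡ 40; 6^8 ≡ 10 — none is 1, so 6 is a primitive root.
So 6 is the smallest generator of (Z/41Z)^×.

6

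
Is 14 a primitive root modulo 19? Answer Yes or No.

Yes

φ(19) = 19 − 1 = 18 = 2 · 3^2.
14 is a primitive root mod 19 iff 14^(φ(19)/q) ≢ 1 for every prime q | φ(19), i.e. q ∈ {2, 3}.
14^9 ≡ 18 (mod 19)  [q = 2: ≢ 1 ✓]
14^6 ≡ 7 (mod 19)  [q = 3: ≢ 1 ✓]
All checks pass, so 14 has order 18 and is a primitive root modulo 19.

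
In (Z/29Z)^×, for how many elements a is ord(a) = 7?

6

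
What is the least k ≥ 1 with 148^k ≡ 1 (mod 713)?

330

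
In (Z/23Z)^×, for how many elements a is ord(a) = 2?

φ(23) = 23 − 1 = 22 = 2 · 11.
In a cyclic group of order 22, there are φ(d) elements of order d for each divisor d of 22, and zero for non-divisors.
2 | 22, and φ(2) = 2 − 1 = 1.

1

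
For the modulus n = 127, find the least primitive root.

3

φ(127) = 127 − 1 = 126 = 2 · 3^2 · 7.
g is a primitive root iff g^(126/q) ≢ 1 (mod 127) for each prime q ∈ {2, 3, 7}.
g = 2: 2^63 ≡ 1 — hits 1, so not a primitive root.
g = 3: 3^63 ≡ 126; 3^42 ≡ 107; 3^18 ≡ 4 — none is 1, so 3 is a primitive root.
So 3 is the smallest generator of (Z/127Z)^×.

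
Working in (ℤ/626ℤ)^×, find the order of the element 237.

78

By Lagrange's theorem, ord_626(237) divides φ(626) = φ(2)·φ(313) = 1·312 = 312 = 2^3 · 3 · 13.
Divisors of 312: 1, 2, 3, 4, 6, 8, 12, 13, 24, 26, 39, 52, 78, 104, 156, 312.
Compute 237^d (mod 626) for the divisors d until we hit 1:
237^1 ≡ 237 (mod 626)
237^2 ≡ 455 (mod 626)
237^3 ≡ 163 (mod 626)
237^4 ≡ 445 (mod 626)
237^6 ≡ 277 (mod 626)
237^8 ≡ 209 (mod 626)
237^12 ≡ 357 (mod 626)
237^13 ≡ 99 (mod 626)
237^24 ≡ 371 (mod 626)
237^26 ≡ 411 (mod 626)
237^39 ≡ 625 (mod 626)
237^52 ≡ 527 (mod 626)
237^78 ≡ 1 (mod 626) ✓
Therefore the multiplicative order of 237 modulo 626 is 78.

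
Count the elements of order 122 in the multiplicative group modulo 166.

0

φ(166) = φ(2)·φ(83) = 1·82 = 82 = 2 · 41.
(Z/166Z)^× is cyclic (|G| = 82); a cyclic group of order m has exactly φ(d) elements of each order d | m, and none otherwise.
Since 122 ∤ 82, the count is 0.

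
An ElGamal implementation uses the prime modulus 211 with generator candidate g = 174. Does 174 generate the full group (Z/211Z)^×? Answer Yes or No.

Yes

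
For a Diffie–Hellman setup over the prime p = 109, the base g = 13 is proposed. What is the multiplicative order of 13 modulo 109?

108

The order of 13 must divide φ(109) = 109 − 1 = 108 = 2^2 · 3^3.
Divisors of 108: 1, 2, 3, 4, 6, 9, 12, 18, 27, 36, 54, 108.
Test each divisor d:
13^1 ≡ 13 (mod 109)
13^2 ≡ 60 (mod 109)
13^3 ≡ 17 (mod 109)
13^4 ≡ 3 (mod 109)
13^6 ≡ 71 (mod 109)
13^9 ≡ 8 (mod 109)
13^12 ≡ 27 (mod 109)
13^18 ≡ 64 (mod 109)
13^27 ≡ 76 (mod 109)
13^36 ≡ 63 (mod 109)
13^54 ≡ 108 (mod 109)
13^108 ≡ 1 (mod 109) ✓
So ord_109(13) = 108.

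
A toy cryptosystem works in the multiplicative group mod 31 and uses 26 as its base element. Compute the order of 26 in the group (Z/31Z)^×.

Since 26 ∈ (Z/31Z)^×, its order divides φ(31) = 31 − 1 = 30 = 2 · 3 · 5.
Divisors of 30: 1, 2, 3, 5, 6, 10, 15, 30.
Compute 26^d (mod 31) for the divisors d until we hit 1:
26^1 ≡ 26 (mod 31)
26^2 ≡ 25 (mod 31)
26^3 ≡ 30 (mod 31)
26^5 ≡ 6 (mod 31)
26^6 ≡ 1 (mod 31) ✓
The smallest such exponent is 6, so the order of 26 is 6.

6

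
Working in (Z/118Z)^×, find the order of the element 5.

By Lagrange's theorem, ord_118(5) divides φ(118) = φ(2)·φ(59) = 1·58 = 58 = 2 · 29.
Divisors of 58: 1, 2, 29, 58.
Compute 5^d (mod 118) for the divisors d until we hit 1:
5^1 ≡ 5 (mod 118)
5^2 ≡ 25 (mod 118)
5^29 ≡ 1 (mod 118) ✓
Therefore the multiplicative order of 5 modulo 118 is 29.

29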